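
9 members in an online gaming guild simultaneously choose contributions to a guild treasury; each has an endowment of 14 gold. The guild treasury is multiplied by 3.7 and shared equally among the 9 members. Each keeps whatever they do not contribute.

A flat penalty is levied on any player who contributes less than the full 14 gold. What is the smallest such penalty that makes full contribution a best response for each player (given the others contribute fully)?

8.24 gold

Given the others contribute fully, the best deviation is to contribute 0 (any partial contribution still incurs the fine and gives up units whose private return 0.4111 is below 1).
Deviating from 14 to 0 saves 14 gold but forfeits the deviator's share of the drop in the guild treasury: 3.7/9 × 14 = 5.76.
So the deviation gain is 14 − 5.76 = 8.24, and the fine must be at least 8.24 gold to wipe it out.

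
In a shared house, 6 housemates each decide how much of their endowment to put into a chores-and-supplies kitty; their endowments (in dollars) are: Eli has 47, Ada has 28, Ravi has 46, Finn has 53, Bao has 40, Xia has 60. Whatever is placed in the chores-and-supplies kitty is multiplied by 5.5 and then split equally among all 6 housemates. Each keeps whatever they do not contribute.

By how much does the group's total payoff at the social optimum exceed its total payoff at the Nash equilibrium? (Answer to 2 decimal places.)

The private return per contributed unit is 5.5/6 = 0.9167 < 1 for every player regardless of endowment, so the Nash equilibrium is zero contribution and the group total is Σ E_j = 47 + 28 + 46 + 53 + 40 + 60 = 274.
Each contributed unit returns 5.500 to the group, so the social optimum is full contribution by everyone: group total = 5.500 × 274 = 1507.00.
Efficiency loss = (5.500 − 1) × 274 = 1233.00.

1233.00 dollars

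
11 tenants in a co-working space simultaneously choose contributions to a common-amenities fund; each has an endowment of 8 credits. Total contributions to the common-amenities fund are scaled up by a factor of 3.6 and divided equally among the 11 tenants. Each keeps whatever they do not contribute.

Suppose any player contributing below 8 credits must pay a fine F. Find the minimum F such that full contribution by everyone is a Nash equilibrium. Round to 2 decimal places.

5.38 credits

Given the others contribute fully, the best deviation is to contribute 0 (any partial contribution still incurs the fine and gives up units whose private return 0.3273 is below 1).
Deviating from 8 to 0 saves 8 credits but forfeits the deviator's share of the drop in the common-amenities fund: 3.6/11 × 8 = 2.62.
So the deviation gain is 8 − 2.62 = 5.38, and the fine must be at least 5.38 credits to wipe it out.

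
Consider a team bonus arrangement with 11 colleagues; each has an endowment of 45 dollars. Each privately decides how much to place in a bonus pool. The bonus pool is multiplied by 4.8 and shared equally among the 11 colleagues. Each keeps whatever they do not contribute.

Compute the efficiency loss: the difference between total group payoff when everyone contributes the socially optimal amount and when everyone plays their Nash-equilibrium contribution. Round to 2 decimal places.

Each contributed unit returns 4.8/11 = 0.4364 to its contributor — below 1 — so contributing 0 is dominant for every player. At the Nash equilibrium everyone keeps their 45, and the group total is 11 × 45 = 495.
Each contributed unit returns 4.800 to the group as a whole (0.4364 to each of 11 players), which exceeds 1, so the social optimum is full contribution: group total = 4.800 × 495 = 2376.00.
Efficiency loss = 2376.00 − 495 = 1881.00.

1881.00 dollars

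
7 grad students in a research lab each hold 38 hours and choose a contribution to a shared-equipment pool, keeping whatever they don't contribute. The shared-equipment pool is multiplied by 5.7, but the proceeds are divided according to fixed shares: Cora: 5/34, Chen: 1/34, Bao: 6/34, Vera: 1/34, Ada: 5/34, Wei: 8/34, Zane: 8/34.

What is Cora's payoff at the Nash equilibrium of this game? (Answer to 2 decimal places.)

133.56 hours

Player j's private return per contributed unit is 5.7 × (j's share). Contributing is weakly dominant for j when that share is at least 1/5.7 = 0.1754, and contributing 0 is dominant otherwise.
The shares above 0.1754 belong to Bao, Wei and Zane, contributing 38 each; the remaining 4 contribute 0. Total contributed: 114.
Cora keeps 38 and receives 5.7 × 114 × 5/34 = 95.56 from the shared-equipment pool, for a payoff of 133.56.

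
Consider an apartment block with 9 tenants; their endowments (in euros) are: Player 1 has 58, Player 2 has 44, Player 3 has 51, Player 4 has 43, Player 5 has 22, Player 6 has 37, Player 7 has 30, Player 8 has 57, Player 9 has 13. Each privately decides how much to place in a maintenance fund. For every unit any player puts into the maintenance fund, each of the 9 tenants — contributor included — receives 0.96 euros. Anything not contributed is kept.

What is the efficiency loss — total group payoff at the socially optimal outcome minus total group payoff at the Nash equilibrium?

The private return per contributed unit is 0.96 < 1 for everyone, so the Nash equilibrium is zero contribution and the group total is Σ E_j = 58 + 44 + 51 + 43 + 22 + 37 + 30 + 57 + 13 = 355.
Each contributed unit returns 8.640 to the group, so the social optimum is full contribution by everyone: group total = 8.640 × 355 = 3067.20.
Efficiency loss = (8.640 − 1) × 355 = 2712.20.

2712.20 euros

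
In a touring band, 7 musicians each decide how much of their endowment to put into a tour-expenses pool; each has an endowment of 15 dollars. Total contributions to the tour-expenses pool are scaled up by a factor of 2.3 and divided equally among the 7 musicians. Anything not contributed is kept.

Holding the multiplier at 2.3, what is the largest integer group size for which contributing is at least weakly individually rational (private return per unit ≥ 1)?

Private return per unit is 2.3/(group size), which is ≥ 1 whenever the group size is ≤ 2.3.
The largest such integer is 2.

2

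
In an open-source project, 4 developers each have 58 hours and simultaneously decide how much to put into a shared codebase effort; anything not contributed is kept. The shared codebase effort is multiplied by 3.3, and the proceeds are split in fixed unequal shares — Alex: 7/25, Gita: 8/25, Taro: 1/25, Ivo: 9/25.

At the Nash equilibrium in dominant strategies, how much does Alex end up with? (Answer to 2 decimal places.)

165.18 hours

For player j, contributing a unit is worthwhile iff 3.3 × (j's share) ≥ 1, i.e. iff j's share is at least 0.3030.
Gita and Ivo are above the threshold, contributing 58 each; the remaining 2 contribute 0. Total contributed: 116.
Alex keeps 58 and receives 3.3 × 116 × 7/25 = 107.18 from the shared codebase effort, for a payoff of 165.18.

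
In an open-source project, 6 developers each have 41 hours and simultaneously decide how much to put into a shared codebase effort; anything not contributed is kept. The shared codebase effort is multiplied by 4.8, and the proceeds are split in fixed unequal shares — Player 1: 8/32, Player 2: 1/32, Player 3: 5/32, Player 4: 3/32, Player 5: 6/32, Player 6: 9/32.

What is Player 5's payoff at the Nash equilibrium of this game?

For player j, contributing a unit is worthwhile iff 4.8 × (j's share) ≥ 1, i.e. iff j's share is at least 0.2083.
Player 1 and Player 6 are above the threshold, contributing 41 each; the remaining 4 contribute 0. Total contributed: 82.
Player 5 keeps 41 and receives 4.8 × 82 × 6/32 = 73.80 from the shared codebase effort, for a payoff of 114.80.

114.80 hours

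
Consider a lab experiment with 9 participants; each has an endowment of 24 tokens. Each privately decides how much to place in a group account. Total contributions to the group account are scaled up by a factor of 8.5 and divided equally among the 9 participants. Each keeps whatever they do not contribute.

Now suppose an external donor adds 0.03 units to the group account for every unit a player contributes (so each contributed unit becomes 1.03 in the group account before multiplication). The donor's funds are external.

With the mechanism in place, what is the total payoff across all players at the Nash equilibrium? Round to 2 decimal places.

216.00 tokens

With the mechanism, a contributed unit returns 8.5 × 1.03 / 9 = 0.9728 per unit of net cost — still below 1 — so contributing 0 remains dominant for every player.
At the Nash equilibrium no one contributes; group total payoff = 9 × 24 = 216.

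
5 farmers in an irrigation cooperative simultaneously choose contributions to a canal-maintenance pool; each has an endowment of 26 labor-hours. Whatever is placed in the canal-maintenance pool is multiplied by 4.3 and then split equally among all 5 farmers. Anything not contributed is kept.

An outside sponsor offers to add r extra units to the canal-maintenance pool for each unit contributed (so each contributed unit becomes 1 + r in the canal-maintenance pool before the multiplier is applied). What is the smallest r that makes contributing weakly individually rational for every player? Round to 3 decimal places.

0.163

With matching at rate r, one contributed unit becomes (1 + r) in the canal-maintenance pool and returns 4.3 × (1 + r) / 5 to the contributor.
Setting this equal to 1: 1 + r = 5/4.3 = 1.1628.
So the minimum matching rate is r = 1.1628 − 1 = 0.163.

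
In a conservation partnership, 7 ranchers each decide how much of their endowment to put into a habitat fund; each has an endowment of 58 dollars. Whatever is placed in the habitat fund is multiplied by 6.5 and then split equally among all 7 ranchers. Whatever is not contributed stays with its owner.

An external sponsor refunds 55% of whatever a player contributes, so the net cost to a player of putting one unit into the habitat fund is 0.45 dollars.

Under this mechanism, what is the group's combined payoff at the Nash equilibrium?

2862.30 dollars

With the mechanism, a contributed unit returns (6.5/7) / 0.45 = 2.0635 per unit of net cost to the contributor — now above 1 — so contributing fully is weakly dominant for every player.
So the Nash equilibrium is full contribution by all 7; the group earns 7 × (58 × 0.55 + 6.5 × 58) = 2862.30.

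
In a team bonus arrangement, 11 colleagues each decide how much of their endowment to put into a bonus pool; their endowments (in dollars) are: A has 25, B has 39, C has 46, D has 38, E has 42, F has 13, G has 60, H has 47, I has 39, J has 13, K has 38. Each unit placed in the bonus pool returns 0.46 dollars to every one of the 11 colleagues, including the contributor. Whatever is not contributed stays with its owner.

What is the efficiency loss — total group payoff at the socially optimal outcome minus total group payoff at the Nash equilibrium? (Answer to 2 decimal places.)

1624.00 dollars

The private return per contributed unit is 0.46 < 1 for everyone, so the Nash equilibrium is zero contribution and the group total is Σ E_j = 25 + 39 + 46 + 38 + 42 + 13 + 60 + 47 + 39 + 13 + 38 = 400.
Each contributed unit returns 5.060 to the group, so the social optimum is full contribution by everyone: group total = 5.060 × 400 = 2024.00.
Efficiency loss = (5.060 − 1) × 400 = 1624.00.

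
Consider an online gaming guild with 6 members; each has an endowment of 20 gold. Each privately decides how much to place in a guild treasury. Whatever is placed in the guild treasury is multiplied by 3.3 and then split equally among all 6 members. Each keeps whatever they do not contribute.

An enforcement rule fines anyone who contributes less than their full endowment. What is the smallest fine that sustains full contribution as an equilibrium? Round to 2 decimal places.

9.00 gold

Given the others contribute fully, the best deviation is to contribute 0 (any partial contribution still incurs the fine and gives up units whose private return 0.5500 is below 1).
Deviating from 20 to 0 saves 20 gold but forfeits the deviator's share of the drop in the guild treasury: 3.3/6 × 20 = 11.00.
So the deviation gain is 20 − 11.00 = 9.00, and the fine must be at least 9.00 gold to wipe it out.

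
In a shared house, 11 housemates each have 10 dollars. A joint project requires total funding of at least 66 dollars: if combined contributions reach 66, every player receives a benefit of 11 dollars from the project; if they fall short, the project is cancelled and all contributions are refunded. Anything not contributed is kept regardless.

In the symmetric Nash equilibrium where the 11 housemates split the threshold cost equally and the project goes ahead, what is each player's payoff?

15 dollars

Equal share of the threshold: 66/11 = 6.
At this profile no one gains by cutting their contribution: any cut drops the total below 66, the project is cancelled, contributions are refunded, and the deviator ends with 10, which is less than 10 − 6 + 11 = 15. Contributing more than 6 just wastes the excess. So contributing exactly 6 is a best response.
Each player's payoff: 10 − 6 + 11 = 15.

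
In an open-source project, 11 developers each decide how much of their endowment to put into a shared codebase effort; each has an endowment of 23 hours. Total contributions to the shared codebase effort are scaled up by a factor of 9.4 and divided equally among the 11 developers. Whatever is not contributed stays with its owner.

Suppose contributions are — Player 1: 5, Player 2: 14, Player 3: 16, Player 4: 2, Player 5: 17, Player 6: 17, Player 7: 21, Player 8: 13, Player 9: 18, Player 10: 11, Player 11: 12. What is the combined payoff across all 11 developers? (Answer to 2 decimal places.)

Total contributed: 5 + 14 + 16 + 2 + 17 + 17 + 21 + 13 + 18 + 11 + 12 = 146; total kept: 11 × 23 − 146 = 107.
The shared codebase effort pays out 9.4 × 146 = 1372.40 in aggregate.
Group total = 107 + 1372.40 = 1479.40.

1479.40 hours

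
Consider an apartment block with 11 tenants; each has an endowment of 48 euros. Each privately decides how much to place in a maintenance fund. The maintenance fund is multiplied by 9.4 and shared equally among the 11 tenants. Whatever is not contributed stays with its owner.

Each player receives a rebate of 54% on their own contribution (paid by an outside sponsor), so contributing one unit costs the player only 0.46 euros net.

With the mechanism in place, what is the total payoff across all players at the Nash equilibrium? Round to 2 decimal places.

5248.32 euros

Under the mechanism each unit contributed yields (9.4/11) / 0.46 = 1.8577 back to its contributor per unit of net cost, which exceeds 1, making full contribution the dominant choice for everyone.
At the Nash equilibrium everyone contributes 48. Group total payoff = 11 × (48 × 0.54 + 9.4 × 48) = 5248.32.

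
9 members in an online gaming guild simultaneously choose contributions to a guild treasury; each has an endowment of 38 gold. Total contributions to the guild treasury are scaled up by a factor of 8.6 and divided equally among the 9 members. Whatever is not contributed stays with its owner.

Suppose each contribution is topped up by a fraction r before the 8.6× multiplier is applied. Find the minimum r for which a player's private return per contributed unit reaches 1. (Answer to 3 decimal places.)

0.047

With matching at rate r, one contributed unit becomes (1 + r) in the guild treasury and returns 8.6 × (1 + r) / 9 to the contributor.
Setting this equal to 1: 1 + r = 9/8.6 = 1.0465.
So the minimum matching rate is r = 1.0465 − 1 = 0.047.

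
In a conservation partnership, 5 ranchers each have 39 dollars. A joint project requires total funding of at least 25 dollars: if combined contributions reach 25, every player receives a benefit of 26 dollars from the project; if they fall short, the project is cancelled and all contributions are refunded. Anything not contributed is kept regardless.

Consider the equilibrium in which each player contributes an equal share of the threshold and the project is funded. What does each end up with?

Equal share of the threshold: 25/5 = 5.
At this profile no one gains by cutting their contribution: any cut drops the total below 25, the project is cancelled, contributions are refunded, and the deviator ends with 39, which is less than 39 − 5 + 26 = 60. Contributing more than 5 just wastes the excess. So contributing exactly 5 is a best response.
Each player's payoff: 39 − 5 + 26 = 60.

60 dollars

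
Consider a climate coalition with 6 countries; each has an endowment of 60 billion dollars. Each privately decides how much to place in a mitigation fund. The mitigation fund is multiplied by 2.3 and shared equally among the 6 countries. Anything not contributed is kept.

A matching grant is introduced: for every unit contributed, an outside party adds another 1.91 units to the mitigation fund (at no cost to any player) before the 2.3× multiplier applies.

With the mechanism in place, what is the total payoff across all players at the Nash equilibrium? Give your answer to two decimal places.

Under the mechanism each unit contributed yields 2.3 × 2.91 / 6 = 1.1155 back to its contributor per unit of net cost, which exceeds 1, making full contribution the dominant choice for everyone.
At the Nash equilibrium everyone contributes 60. Group total payoff = 2.3 × 2.91 × 360 = 2409.48.

2409.48 billion dollars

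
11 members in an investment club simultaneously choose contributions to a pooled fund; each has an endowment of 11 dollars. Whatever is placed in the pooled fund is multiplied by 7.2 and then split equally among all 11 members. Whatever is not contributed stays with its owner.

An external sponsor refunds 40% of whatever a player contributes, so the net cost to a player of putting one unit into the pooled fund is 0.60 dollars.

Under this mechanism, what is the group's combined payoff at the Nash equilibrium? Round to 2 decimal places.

919.60 dollars

Under the mechanism each unit contributed yields (7.2/11) / 0.60 = 1.0909 back to its contributor per unit of net cost, which exceeds 1, making full contribution the dominant choice for everyone.
At the Nash equilibrium everyone contributes 11. Group total payoff = 11 × (11 × 0.40 + 7.2 × 11) = 919.60.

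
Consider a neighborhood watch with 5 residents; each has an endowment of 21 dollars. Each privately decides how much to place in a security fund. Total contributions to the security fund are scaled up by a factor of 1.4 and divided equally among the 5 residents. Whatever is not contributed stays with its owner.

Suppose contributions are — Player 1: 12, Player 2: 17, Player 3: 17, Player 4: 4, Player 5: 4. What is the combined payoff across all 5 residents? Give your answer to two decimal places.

Total contributed: 12 + 17 + 17 + 4 + 4 = 54; total kept: 5 × 21 − 54 = 51.
The security fund pays out 1.4 × 54 = 75.60 in aggregate.
Group total = 51 + 75.60 = 126.60.

126.60 dollars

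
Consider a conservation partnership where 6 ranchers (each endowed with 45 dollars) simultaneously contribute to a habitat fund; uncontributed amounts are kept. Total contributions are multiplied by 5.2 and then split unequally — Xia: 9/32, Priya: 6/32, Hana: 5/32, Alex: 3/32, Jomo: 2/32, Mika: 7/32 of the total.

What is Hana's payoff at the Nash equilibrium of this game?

For player j, contributing a unit is worthwhile iff 5.2 × (j's share) ≥ 1, i.e. iff j's share is at least 0.1923.
Xia and Mika are above the threshold, contributing 45 each; the remaining 4 contribute 0. Total contributed: 90.
Hana keeps 45 and receives 5.2 × 90 × 5/32 = 73.13 from the habitat fund, for a payoff of 118.13.

118.13 dollars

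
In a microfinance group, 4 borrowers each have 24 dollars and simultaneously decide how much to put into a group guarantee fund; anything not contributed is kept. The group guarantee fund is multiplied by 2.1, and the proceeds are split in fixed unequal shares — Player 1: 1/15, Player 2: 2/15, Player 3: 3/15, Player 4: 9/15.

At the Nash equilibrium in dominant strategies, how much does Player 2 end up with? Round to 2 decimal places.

Each unit j contributes comes back to j as 2.1 × (j's share), so j prefers to contribute only if that share exceeds 1/2.1 = 0.4762; otherwise keeping the unit dominates.
Player 4 alone (share 9/15) is above the threshold, contributing 24; the remaining 3 contribute 0. Total contributed: 24.
Player 2 keeps 24 and receives 2.1 × 24 × 2/15 = 6.72 from the group guarantee fund, for a payoff of 30.72.

30.72 dollars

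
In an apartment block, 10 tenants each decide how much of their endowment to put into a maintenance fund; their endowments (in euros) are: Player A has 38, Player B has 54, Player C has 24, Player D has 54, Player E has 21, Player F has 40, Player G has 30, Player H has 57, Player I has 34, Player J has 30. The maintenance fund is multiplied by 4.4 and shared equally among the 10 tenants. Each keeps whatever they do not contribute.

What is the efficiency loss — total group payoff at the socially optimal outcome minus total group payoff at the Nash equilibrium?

1298.80 euros

The private return per contributed unit is 4.4/10 = 0.4400 < 1 for every player regardless of endowment, so the Nash equilibrium is zero contribution and the group total is Σ E_j = 38 + 54 + 24 + 54 + 21 + 40 + 30 + 57 + 34 + 30 = 382.
Each contributed unit returns 4.400 to the group, so the social optimum is full contribution by everyone: group total = 4.400 × 382 = 1680.80.
Efficiency loss = (4.400 − 1) × 382 = 1298.80.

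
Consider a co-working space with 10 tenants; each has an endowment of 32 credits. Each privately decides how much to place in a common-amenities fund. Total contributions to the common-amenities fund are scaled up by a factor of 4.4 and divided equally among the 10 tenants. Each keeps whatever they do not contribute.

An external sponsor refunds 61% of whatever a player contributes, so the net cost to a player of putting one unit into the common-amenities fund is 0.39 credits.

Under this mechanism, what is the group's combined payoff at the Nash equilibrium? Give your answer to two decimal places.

The effective private return per unit is now (4.4/10) / 0.39 = 1.1282 > 1, so every player's dominant strategy flips to full contribution.
At the Nash equilibrium everyone contributes 32. Group total payoff = 10 × (32 × 0.61 + 4.4 × 32) = 1603.20.

1603.20 credits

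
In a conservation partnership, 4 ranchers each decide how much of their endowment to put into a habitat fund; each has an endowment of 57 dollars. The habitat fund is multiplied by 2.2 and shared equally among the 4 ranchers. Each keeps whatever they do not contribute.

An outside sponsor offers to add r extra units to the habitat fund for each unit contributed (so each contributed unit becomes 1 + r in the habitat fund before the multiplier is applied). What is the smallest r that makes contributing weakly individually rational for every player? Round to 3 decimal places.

With matching at rate r, one contributed unit becomes (1 + r) in the habitat fund and returns 2.2 × (1 + r) / 4 to the contributor.
Setting this equal to 1: 1 + r = 4/2.2 = 1.8182.
So the minimum matching rate is r = 1.8182 − 1 = 0.818.

0.818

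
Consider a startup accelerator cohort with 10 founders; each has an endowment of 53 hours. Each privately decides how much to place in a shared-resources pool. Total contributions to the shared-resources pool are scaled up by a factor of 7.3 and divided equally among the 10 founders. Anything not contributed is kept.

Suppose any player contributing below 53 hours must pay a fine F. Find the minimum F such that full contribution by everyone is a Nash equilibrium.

14.31 hours

Given the others contribute fully, the best deviation is to contribute 0 (any partial contribution still incurs the fine and gives up units whose private return 0.7300 is below 1).
Deviating from 53 to 0 saves 53 hours but forfeits the deviator's share of the drop in the shared-resources pool: 7.3/10 × 53 = 38.69.
So the deviation gain is 53 − 38.69 = 14.31, and the fine must be at least 14.31 hours to wipe it out.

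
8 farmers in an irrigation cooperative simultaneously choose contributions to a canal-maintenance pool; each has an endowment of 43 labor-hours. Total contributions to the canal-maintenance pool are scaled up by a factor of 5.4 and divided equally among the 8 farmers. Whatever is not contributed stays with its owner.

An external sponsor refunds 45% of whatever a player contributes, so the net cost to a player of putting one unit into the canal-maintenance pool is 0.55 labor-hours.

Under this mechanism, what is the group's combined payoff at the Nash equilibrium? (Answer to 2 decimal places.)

The effective private return per unit is now (5.4/8) / 0.55 = 1.2273 > 1, so every player's dominant strategy flips to full contribution.
So the Nash equilibrium is full contribution by all 8; the group earns 8 × (43 × 0.45 + 5.4 × 43) = 2012.40.

2012.40 labor-hours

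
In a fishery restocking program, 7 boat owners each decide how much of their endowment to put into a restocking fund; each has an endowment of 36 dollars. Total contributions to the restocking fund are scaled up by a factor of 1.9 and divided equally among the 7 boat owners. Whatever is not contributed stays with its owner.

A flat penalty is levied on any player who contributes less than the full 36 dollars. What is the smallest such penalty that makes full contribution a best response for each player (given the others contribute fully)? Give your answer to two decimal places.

Given the others contribute fully, the best deviation is to contribute 0 (any partial contribution still incurs the fine and gives up units whose private return 0.2714 is below 1).
Deviating from 36 to 0 saves 36 dollars but forfeits the deviator's share of the drop in the restocking fund: 1.9/7 × 36 = 9.77.
So the deviation gain is 36 − 9.77 = 26.23, and the fine must be at least 26.23 dollars to wipe it out.

26.23 dollars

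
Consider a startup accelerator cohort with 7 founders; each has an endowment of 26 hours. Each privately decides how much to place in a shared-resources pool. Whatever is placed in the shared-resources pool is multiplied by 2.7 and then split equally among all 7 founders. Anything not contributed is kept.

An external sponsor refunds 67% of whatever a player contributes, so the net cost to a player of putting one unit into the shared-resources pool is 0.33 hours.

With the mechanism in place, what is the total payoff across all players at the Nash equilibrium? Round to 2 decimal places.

Under the mechanism each unit contributed yields (2.7/7) / 0.33 = 1.1688 back to its contributor per unit of net cost, which exceeds 1, making full contribution the dominant choice for everyone.
At the Nash equilibrium everyone contributes 26. Group total payoff = 7 × (26 × 0.67 + 2.7 × 26) = 613.34.

613.34 hours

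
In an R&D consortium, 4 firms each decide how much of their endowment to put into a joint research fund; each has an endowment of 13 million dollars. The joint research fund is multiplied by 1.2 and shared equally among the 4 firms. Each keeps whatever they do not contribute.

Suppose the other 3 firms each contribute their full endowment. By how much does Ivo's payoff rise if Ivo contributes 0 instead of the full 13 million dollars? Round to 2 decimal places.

9.10 million dollars

Switching from a contribution of 13 to 0 lets Ivo keep an extra 13 million dollars, but lowers the joint research fund by 13, which costs Ivo their own share of that drop: 1.2/4 × 13 = 3.90.
Net gain = 13 − 3.90 = 9.10. The private return per contributed unit (0.3000) is below 1, so free-riding is indeed the best response regardless of what the others do.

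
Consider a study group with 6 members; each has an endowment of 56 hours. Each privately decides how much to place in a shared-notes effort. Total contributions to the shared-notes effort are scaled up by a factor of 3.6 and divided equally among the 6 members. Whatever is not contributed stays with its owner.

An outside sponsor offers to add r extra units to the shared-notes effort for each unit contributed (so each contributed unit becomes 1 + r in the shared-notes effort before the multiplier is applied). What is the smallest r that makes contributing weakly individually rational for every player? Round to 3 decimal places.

0.667

With matching at rate r, one contributed unit becomes (1 + r) in the shared-notes effort and returns 3.6 × (1 + r) / 6 to the contributor.
Setting this equal to 1: 1 + r = 6/3.6 = 1.6667.
So the minimum matching rate is r = 1.6667 − 1 = 0.667.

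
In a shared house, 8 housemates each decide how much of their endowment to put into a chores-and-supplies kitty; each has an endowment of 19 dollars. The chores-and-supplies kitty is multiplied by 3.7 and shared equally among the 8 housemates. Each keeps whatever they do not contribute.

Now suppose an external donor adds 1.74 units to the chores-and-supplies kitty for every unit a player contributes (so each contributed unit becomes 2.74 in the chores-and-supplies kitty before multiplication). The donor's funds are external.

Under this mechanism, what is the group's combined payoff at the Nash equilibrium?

1540.98 dollars

The effective private return per unit is now 3.7 × 2.74 / 8 = 1.2673 > 1, so every player's dominant strategy flips to full contribution.
At the Nash equilibrium everyone contributes 19. Group total payoff = 3.7 × 2.74 × 152 = 1540.98.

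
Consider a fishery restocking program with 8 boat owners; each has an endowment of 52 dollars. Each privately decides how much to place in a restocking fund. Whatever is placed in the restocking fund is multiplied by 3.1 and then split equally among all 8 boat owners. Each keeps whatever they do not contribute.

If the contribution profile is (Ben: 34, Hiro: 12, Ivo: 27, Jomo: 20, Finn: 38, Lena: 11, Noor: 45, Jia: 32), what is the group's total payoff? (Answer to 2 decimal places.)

Total contributed: 34 + 12 + 27 + 20 + 38 + 11 + 45 + 32 = 219; total kept: 8 × 52 − 219 = 197.
The restocking fund pays out 3.1 × 219 = 678.90 in aggregate.
Group total = 197 + 678.90 = 875.90.

875.90 dollars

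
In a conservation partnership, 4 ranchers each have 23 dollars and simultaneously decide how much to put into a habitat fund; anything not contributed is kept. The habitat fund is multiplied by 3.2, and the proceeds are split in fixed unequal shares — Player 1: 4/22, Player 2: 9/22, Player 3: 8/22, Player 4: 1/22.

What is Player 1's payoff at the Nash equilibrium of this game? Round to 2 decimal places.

49.76 dollars

For player j, contributing a unit is worthwhile iff 3.2 × (j's share) ≥ 1, i.e. iff j's share is at least 0.3125.
Player 2 and Player 3 clear that bar, contributing 23 each; the remaining 2 contribute 0. Total contributed: 46.
Player 1 keeps 23 and receives 3.2 × 46 × 4/22 = 26.76 from the habitat fund, for a payoff of 49.76.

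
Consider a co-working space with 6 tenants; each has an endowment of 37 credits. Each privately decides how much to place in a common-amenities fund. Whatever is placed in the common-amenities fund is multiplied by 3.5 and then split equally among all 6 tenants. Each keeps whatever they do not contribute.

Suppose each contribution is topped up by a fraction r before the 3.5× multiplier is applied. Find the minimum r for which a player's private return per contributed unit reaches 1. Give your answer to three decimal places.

0.714

With matching at rate r, one contributed unit becomes (1 + r) in the common-amenities fund and returns 3.5 × (1 + r) / 6 to the contributor.
Setting this equal to 1: 1 + r = 6/3.5 = 1.7143.
So the minimum matching rate is r = 1.7143 − 1 = 0.714.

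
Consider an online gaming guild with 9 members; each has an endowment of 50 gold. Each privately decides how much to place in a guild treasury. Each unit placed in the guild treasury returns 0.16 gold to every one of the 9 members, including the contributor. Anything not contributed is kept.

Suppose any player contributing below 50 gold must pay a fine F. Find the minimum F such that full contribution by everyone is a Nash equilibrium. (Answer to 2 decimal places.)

Given the others contribute fully, the best deviation is to contribute 0 (any partial contribution still incurs the fine and gives up units whose private return 0.16 is below 1).
Deviating from 50 to 0 saves 50 gold but forfeits the deviator's share of the drop in the guild treasury: 0.16 × 50 = 8.00.
So the deviation gain is 50 − 8.00 = 42.00, and the fine must be at least 42.00 gold to wipe it out.

42.00 gold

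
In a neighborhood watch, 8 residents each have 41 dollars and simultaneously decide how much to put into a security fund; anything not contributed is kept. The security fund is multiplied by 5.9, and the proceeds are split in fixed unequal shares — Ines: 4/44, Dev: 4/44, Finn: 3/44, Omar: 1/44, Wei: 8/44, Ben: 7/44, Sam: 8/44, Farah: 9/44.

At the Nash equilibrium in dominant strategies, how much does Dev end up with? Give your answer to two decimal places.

Each unit j contributes comes back to j as 5.9 × (j's share), so j prefers to contribute only if that share exceeds 1/5.9 = 0.1695; otherwise keeping the unit dominates.
The shares above 0.1695 belong to Wei, Sam and Farah, contributing 41 each; the remaining 5 contribute 0. Total contributed: 123.
Dev keeps 41 and receives 5.9 × 123 × 4/44 = 65.97 from the security fund, for a payoff of 106.97.

106.97 dollars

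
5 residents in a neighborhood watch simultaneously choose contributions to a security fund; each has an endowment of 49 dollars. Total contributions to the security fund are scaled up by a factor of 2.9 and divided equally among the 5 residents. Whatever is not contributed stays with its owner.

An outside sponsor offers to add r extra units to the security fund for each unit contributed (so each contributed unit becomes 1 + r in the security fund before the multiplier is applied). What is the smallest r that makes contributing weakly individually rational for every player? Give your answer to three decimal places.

0.724

With matching at rate r, one contributed unit becomes (1 + r) in the security fund and returns 2.9 × (1 + r) / 5 to the contributor.
Setting this equal to 1: 1 + r = 5/2.9 = 1.7241.
So the minimum matching rate is r = 1.7241 − 1 = 0.724.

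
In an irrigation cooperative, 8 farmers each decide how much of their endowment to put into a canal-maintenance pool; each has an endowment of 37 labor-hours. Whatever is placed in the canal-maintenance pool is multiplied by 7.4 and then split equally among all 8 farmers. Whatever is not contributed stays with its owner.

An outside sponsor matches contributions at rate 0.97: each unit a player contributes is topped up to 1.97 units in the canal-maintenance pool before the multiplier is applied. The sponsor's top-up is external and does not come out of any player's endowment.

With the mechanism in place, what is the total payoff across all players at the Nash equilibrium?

The effective private return per unit is now 7.4 × 1.97 / 8 = 1.8223 > 1, so every player's dominant strategy flips to full contribution.
So the Nash equilibrium is full contribution by all 8; the group earns 7.4 × 1.97 × 296 = 4315.09.

4315.09 labor-hours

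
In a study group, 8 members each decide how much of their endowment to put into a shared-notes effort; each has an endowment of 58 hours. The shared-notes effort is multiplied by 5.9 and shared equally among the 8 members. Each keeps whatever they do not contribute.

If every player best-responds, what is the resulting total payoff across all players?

464.00 hours

Each contributed unit returns 5.9/8 = 0.7375 to its contributor — below 1 — so contributing 0 is dominant for every player. At the Nash equilibrium everyone keeps their 58, and the group total is 8 × 58 = 464.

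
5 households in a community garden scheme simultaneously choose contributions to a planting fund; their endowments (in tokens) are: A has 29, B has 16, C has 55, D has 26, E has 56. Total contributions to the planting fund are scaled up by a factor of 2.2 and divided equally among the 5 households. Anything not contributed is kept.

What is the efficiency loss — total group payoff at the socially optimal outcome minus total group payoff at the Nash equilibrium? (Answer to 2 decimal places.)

The private return per contributed unit is 2.2/5 = 0.4400 < 1 for every player regardless of endowment, so the Nash equilibrium is zero contribution and the group total is Σ E_j = 29 + 16 + 55 + 26 + 56 = 182.
Each contributed unit returns 2.200 to the group, so the social optimum is full contribution by everyone: group total = 2.200 × 182 = 400.40.
Efficiency loss = (2.200 − 1) × 182 = 218.40.

218.40 tokens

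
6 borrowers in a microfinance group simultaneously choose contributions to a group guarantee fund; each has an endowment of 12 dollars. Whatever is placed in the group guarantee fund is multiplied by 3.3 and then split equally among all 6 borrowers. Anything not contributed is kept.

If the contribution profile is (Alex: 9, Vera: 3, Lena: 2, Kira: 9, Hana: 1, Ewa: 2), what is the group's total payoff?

Total contributed: 9 + 3 + 2 + 9 + 1 + 2 = 26; total kept: 6 × 12 − 26 = 46.
The group guarantee fund pays out 3.3 × 26 = 85.80 in aggregate.
Group total = 46 + 85.80 = 131.80.

131.80 dollars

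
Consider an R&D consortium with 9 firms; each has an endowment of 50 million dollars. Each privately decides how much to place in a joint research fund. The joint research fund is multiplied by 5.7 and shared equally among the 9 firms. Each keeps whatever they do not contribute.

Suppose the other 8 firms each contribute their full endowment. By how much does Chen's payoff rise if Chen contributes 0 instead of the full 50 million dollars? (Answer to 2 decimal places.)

18.33 million dollars

Switching from a contribution of 50 to 0 lets Chen keep an extra 50 million dollars, but lowers the joint research fund by 50, which costs Chen their own share of that drop: 5.7/9 × 50 = 31.67.
Net gain = 50 − 31.67 = 18.33. The private return per contributed unit (0.6333) is below 1, so free-riding is indeed the best response regardless of what the others do.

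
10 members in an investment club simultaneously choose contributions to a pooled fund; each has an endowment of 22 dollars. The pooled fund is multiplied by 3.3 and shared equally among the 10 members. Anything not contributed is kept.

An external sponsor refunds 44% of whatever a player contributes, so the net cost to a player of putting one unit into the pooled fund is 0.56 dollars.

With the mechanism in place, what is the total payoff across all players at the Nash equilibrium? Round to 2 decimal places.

220.00 dollars

With the mechanism, a contributed unit returns (3.3/10) / 0.56 = 0.5893 per unit of net cost — still below 1 — so contributing 0 remains dominant for every player.
At the Nash equilibrium no one contributes; group total payoff = 10 × 22 = 220.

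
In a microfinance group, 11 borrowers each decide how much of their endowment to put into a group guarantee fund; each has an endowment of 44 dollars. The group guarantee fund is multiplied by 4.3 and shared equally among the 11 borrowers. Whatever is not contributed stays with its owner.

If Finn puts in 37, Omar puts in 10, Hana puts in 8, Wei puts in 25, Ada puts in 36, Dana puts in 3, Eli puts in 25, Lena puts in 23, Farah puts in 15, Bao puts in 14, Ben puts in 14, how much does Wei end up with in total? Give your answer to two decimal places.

Total contributed: 37 + 10 + 8 + 25 + 36 + 3 + 25 + 23 + 15 + 14 + 14 = 210.
Each receives 4.3 × 210 / 11 = 82.09 from the group guarantee fund.
Wei keeps 44 − 25 = 19, so Wei's payoff is 19 + 82.09 = 101.09.

101.09 dollars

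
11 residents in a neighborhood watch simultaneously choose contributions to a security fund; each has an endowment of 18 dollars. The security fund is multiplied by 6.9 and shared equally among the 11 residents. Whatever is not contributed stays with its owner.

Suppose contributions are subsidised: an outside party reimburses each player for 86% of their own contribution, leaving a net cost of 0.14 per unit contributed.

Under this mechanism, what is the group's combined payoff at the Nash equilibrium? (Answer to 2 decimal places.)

The effective private return per unit is now (6.9/11) / 0.14 = 4.4805 > 1, so every player's dominant strategy flips to full contribution.
At the Nash equilibrium everyone contributes 18. Group total payoff = 11 × (18 × 0.86 + 6.9 × 18) = 1536.48.

1536.48 dollars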